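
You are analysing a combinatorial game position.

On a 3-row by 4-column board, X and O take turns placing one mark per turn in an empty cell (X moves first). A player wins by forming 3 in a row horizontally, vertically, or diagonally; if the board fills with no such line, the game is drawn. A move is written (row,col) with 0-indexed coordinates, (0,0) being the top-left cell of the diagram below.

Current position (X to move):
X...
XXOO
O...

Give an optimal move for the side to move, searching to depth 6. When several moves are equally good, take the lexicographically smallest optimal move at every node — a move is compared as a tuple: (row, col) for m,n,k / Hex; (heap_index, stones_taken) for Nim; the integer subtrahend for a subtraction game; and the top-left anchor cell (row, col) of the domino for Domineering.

ply 1, X at X.../XXOO/O... | (0,1)=+1→XX../XXOO/O...*; (0,2)=+1→X.X./XXOO/O...; (0,3)=-1→X..X/XXOO/O...; (2,1)=+1→X.../XXOO/OX..; (2,2)=+1→X.../XXOO/O.X.; (2,3)=-1→X.../XXOO/O..X
ply 2, O at XX../XXOO/O... | (0,2)=-1→XXO./XXOO/O...*; (0,3)=-1→XX.O/XXOO/O...; (2,1)=-1→XX../XXOO/OO..; (2,2)=-1→XX../XXOO/O.O.; (2,3)=-1→XX../XXOO/O..O
ply 3, X at XXO./XXOO/O... | (0,3)=-1→XXOX/XXOO/O...; (2,1)=+1→XXO./XXOO/OX..*; (2,2)=+1→XXO./XXOO/O.X.; (2,3)=-1→XXO./XXOO/O..X
ply 4: XXO./XXOO/OX.. is terminal -1 (O); from X.../XXOO/O... depth 6

X's best at [X.../XXOO/O...]: (0,1)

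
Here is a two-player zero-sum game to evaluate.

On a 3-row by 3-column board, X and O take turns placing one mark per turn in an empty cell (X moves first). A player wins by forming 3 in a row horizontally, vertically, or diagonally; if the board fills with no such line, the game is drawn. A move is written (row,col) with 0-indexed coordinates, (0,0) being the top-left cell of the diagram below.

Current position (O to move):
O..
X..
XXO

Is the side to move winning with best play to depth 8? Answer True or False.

O winning at [O../X../XXO]: True

ply 1, O at O../X../XXO | (0,1)=+1→OO./X../XXO*; (0,2)=+1→O.O/X../XXO; (1,1)=+1→O../XO./XXO; (1,2)=+1→O../X.O/XXO
ply 2, X at OO./X../XXO | (0,2)=-1→OOX/X../XXO*; (1,1)=-1→OO./XX./XXO; (1,2)=-1→OO./X.X/XXO
ply 3, O at OOX/X../XXO | (1,1)=+1→OOX/XO./XXO*; (1,2)=-1→OOX/X.O/XXO
ply 4: OOX/XO./XXO is terminal -1 (X); from O../X../XXO depth 8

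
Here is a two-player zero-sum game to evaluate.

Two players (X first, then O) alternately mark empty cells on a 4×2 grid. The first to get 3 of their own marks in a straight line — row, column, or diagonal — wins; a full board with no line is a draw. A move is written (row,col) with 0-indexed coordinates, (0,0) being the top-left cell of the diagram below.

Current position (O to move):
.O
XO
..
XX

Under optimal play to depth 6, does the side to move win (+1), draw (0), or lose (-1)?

value(.O/XO/../XX, O) = +1

p1 O@[.O/XO/../XX]: (0,0)[OO/XO/../XX]-1 (2,0)[.O/XO/O./XX]+0 (2,1)[.O/XO/.O/XX]+1*
p2 X@[.O/XO/.O/XX] terminal -1; root [.O/XO/../XX] d6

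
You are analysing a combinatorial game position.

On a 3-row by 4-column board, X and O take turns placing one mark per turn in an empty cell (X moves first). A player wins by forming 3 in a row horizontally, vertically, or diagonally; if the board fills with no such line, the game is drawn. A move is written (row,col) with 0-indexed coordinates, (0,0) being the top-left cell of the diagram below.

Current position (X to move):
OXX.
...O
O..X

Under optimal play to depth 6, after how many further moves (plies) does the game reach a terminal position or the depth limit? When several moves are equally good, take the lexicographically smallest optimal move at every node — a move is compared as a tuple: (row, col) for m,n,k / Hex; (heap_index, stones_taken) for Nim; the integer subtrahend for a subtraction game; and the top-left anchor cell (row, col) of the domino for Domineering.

ply 1, X at OXX./...O/O..X | (0,3)=+1→OXXX/...O/O..X*; (1,0)=+1→OXX./X..O/O..X; (1,1)=-1→OXX./.X.O/O..X; (1,2)=+1→OXX./..XO/O..X; (2,1)=-1→OXX./...O/OX.X; (2,2)=-1→OXX./...O/O.XX
ply 2: OXXX/...O/O..X is terminal -1 (O); from OXX./...O/O..X depth 6

PV length from [OXX./...O/O..X]: 1 ply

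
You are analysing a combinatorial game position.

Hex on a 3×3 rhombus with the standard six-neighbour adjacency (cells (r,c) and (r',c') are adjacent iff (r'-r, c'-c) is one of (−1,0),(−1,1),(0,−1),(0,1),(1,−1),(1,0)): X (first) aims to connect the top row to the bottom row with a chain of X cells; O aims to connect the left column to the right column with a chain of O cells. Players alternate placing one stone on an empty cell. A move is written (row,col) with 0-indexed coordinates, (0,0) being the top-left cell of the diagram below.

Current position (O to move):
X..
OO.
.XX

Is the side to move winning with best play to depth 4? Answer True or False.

ply 1, O at X../OO./.XX | (0,1)=+1→XO./OO./.XX*; (0,2)=+1→X.O/OO./.XX; (1,2)=+1→X../OOO/.XX; (2,0)=+1→X../OO./OXX
ply 2, X at XO./OO./.XX | (0,2)=-1→XOX/OO./.XX*; (1,2)=-1→XO./OOX/.XX; (2,0)=-1→XO./OO./XXX
ply 3, O at XOX/OO./.XX | (1,2)=+1→XOX/OOO/.XX*; (2,0)=-1→XOX/OO./OXX
ply 4: XOX/OOO/.XX is terminal -1 (X); from X../OO./.XX depth 4

O winning at [X../OO./.XX]: True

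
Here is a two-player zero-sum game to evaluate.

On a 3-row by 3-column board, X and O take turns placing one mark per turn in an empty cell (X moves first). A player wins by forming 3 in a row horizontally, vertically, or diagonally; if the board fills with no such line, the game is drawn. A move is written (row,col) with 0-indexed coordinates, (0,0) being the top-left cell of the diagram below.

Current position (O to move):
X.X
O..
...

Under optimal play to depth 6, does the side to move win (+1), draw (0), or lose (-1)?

ply 1, O at X.X/O../... | (0,1)=-1→XOX/O../...*; (1,1)=-1→X.X/OO./...; (1,2)=-1→X.X/O.O/...; (2,0)=-1→X.X/O../O..; (2,1)=-1→X.X/O../.O.; (2,2)=-1→X.X/O../..O
ply 2, X at XOX/O../... | (1,1)=+1→XOX/OX./...*; (1,2)=+0→XOX/O.X/...; (2,0)=-1→XOX/O../X..; (2,1)=+0→XOX/O../.X.; (2,2)=+1→XOX/O../..X
ply 3, O at XOX/OX./... | (1,2)=-1→XOX/OXO/...*; (2,0)=-1→XOX/OX./O..; (2,1)=-1→XOX/OX./.O.; (2,2)=-1→XOX/OX./..O
ply 4, X at XOX/OXO/... | (2,0)=+1→XOX/OXO/X..*; (2,1)=+1→XOX/OXO/.X.; (2,2)=+1→XOX/OXO/..X
ply 5: XOX/OXO/X.. is terminal -1 (O); from X.X/O../... depth 6

value(X.X/O../..., O) = -1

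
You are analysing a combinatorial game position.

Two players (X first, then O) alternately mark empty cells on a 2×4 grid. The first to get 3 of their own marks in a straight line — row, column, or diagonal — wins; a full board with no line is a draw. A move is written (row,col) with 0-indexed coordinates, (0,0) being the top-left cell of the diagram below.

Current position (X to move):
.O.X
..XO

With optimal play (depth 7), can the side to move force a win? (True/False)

[.O.X/..XO] X move#1: (0,0):+0/XO.X/..XO*, (0,2):+0/.OXX/..XO, (1,0):+0/.O.X/X.XO, (1,1):+0/.O.X/.XXO
[XO.X/..XO] O move#2: (0,2):+0/XOOX/..XO*, (1,0):+0/XO.X/O.XO, (1,1):+0/XO.X/.OXO
[XOOX/..XO] X move#3: (1,0):+0/XOOX/X.XO*, (1,1):+0/XOOX/.XXO
[XOOX/X.XO] O move#4: (1,1):+0/XOOX/XOXO*
[XOOX/XOXO] end (terminal +0, X#5); searched .O.X/..XO to 7

X winning at [.O.X/..XO]: False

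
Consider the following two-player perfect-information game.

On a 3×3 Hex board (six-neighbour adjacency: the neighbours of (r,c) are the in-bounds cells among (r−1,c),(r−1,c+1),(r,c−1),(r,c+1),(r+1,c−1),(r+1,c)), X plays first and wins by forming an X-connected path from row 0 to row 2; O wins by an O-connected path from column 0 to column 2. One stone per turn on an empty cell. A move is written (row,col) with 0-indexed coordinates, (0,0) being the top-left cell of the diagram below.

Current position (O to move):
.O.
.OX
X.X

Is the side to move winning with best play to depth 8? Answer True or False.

O winning at [.O./.OX/X.X]: True

ply 1, O at .O./.OX/X.X | (0,0)=-1→OO./.OX/X.X; (0,2)=+1→.OO/.OX/X.X*; (1,0)=-1→.O./OOX/X.X; (2,1)=-1→.O./.OX/XOX
ply 2, X at .OO/.OX/X.X | (0,0)=-1→XOO/.OX/X.X*; (1,0)=-1→.OO/XOX/X.X; (2,1)=-1→.OO/.OX/XXX
ply 3, O at XOO/.OX/X.X | (1,0)=+1→XOO/OOX/X.X*; (2,1)=-1→XOO/.OX/XOX
ply 4: XOO/OOX/X.X is terminal -1 (X); from .O./.OX/X.X depth 8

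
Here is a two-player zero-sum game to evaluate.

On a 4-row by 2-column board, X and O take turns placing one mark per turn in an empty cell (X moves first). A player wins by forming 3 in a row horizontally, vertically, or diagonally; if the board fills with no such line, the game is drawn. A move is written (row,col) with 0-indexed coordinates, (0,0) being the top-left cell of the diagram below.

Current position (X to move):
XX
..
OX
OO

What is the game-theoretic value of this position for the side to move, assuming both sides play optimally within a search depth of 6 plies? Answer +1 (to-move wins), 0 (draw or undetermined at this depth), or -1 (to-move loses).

value(XX/../OX/OO, X) = +1

p1 X@[XX/../OX/OO]: (1,0)[XX/X./OX/OO]+0 (1,1)[XX/.X/OX/OO]+1*
p2 O@[XX/.X/OX/OO] terminal -1; root [XX/../OX/OO] d6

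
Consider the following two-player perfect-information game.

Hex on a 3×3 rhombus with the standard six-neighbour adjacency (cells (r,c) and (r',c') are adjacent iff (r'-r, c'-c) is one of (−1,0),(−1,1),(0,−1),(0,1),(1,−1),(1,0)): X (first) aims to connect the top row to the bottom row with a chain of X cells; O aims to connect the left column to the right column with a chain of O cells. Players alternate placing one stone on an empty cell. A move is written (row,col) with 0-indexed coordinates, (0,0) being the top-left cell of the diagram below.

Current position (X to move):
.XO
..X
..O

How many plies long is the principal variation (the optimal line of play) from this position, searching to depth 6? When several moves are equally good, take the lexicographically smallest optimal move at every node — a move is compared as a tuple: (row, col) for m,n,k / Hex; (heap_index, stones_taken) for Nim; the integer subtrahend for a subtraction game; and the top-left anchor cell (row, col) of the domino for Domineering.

p1 X@[.XO/..X/..O]: (0,0)[XXO/..X/..O]-1 (1,0)[.XO/X.X/..O]-1 (1,1)[.XO/.XX/..O]+1* (2,0)[.XO/..X/X.O]+1 (2,1)[.XO/..X/.XO]-1
p2 O@[.XO/.XX/..O]: (0,0)[OXO/.XX/..O]-1* (1,0)[.XO/OXX/..O]-1 (2,0)[.XO/.XX/O.O]-1 (2,1)[.XO/.XX/.OO]-1
p3 X@[OXO/.XX/..O]: (1,0)[OXO/XXX/..O]+1* (2,0)[OXO/.XX/X.O]+1 (2,1)[OXO/.XX/.XO]+1
p4 O@[OXO/XXX/..O]: (2,0)[OXO/XXX/O.O]-1* (2,1)[OXO/XXX/.OO]-1
p5 X@[OXO/XXX/O.O]: (2,1)[OXO/XXX/OXO]+1*
p6 O@[OXO/XXX/OXO] terminal -1; root [.XO/..X/..O] d6

PV length from [.XO/..X/..O]: 5 plies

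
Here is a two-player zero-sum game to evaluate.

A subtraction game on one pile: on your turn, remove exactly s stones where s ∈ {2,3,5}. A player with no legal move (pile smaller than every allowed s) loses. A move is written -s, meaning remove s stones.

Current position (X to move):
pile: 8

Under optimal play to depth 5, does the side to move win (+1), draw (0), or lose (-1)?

p1 X@[8]: -2[6]-1* -3[5]-1 -5[3]-1
p2 O@[6]: -2[4]-1 -3[3]-1 -5[1]+1*
p3 X@[1] terminal -1; root [8] d5

value(8, X) = -1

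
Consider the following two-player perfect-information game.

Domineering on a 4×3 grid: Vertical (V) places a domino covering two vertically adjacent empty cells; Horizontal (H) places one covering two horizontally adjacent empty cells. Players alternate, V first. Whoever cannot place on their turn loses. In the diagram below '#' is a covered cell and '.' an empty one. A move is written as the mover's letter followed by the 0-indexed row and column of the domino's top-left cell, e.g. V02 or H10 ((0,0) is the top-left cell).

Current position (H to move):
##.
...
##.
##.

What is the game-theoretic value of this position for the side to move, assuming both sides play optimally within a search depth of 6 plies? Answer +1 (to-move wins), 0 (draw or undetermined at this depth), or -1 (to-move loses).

[##./.../##./##.] H move#1: H10:-1/##./##./##./##.*, H11:-1/##./.##/##./##.
[##./##./##./##.] V move#2: V02:+1/###/###/##./##.*, V12:+1/##./###/###/##., V22:+1/##./##./###/###
[###/###/##./##.] end (terminal -1, H#3); searched ##./.../##./##. to 6

value(##./.../##./##., H) = -1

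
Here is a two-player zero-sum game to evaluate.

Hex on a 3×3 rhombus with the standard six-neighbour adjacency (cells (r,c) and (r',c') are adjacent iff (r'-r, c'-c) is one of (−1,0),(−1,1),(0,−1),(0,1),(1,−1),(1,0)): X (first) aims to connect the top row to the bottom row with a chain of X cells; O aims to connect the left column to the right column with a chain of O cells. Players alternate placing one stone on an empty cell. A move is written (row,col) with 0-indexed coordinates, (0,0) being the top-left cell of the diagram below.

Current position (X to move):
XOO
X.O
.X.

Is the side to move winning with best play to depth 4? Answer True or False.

[XOO/X.O/.X.] X move#1: (1,1):+1/XOO/XXO/.X.*, (2,0):+1/XOO/X.O/XX., (2,2):+1/XOO/X.O/.XX
[XOO/XXO/.X.] end (terminal -1, O#2); searched XOO/X.O/.X. to 4

X winning at [XOO/X.O/.X.]: True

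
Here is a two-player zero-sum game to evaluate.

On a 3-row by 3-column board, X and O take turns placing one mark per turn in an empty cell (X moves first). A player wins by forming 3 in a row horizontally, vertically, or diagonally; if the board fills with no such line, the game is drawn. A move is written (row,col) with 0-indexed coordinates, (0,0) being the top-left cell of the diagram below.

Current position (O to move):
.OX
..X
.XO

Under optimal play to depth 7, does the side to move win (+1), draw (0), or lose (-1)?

[.OX/..X/.XO] O move#1: (0,0):-1/OOX/..X/.XO, (1,0):+0/.OX/O.X/.XO*, (1,1):+0/.OX/.OX/.XO, (2,0):+0/.OX/..X/OXO
[.OX/O.X/.XO] X move#2: (0,0):+0/XOX/O.X/.XO*, (1,1):+0/.OX/OXX/.XO, (2,0):+0/.OX/O.X/XXO
[XOX/O.X/.XO] O move#3: (1,1):+0/XOX/OOX/.XO*, (2,0):+0/XOX/O.X/OXO
[XOX/OOX/.XO] X move#4: (2,0):+0/XOX/OOX/XXO*
[XOX/OOX/XXO] end (terminal +0, O#5); searched .OX/..X/.XO to 7

value(.OX/..X/.XO, O) = 0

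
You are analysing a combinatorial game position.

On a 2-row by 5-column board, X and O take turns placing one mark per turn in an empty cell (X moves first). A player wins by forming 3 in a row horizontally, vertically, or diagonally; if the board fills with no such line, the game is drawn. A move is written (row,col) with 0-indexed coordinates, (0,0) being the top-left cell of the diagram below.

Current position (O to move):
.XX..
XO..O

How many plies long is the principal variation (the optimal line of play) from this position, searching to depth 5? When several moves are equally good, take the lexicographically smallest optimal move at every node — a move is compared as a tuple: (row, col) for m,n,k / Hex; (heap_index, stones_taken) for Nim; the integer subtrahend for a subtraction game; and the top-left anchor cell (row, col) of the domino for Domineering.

PV length from [.XX../XO..O]: 2 plies

ply 1, O at .XX../XO..O | (0,0)=-1→OXX../XO..O*; (0,3)=-1→.XXO./XO..O; (0,4)=-1→.XX.O/XO..O; (1,2)=-1→.XX../XOO.O; (1,3)=-1→.XX../XO.OO
ply 2, X at OXX../XO..O | (0,3)=+1→OXXX./XO..O*; (0,4)=+0→OXX.X/XO..O; (1,2)=+0→OXX../XOX.O; (1,3)=+0→OXX../XO.XO
ply 3: OXXX./XO..O is terminal -1 (O); from .XX../XO..O depth 5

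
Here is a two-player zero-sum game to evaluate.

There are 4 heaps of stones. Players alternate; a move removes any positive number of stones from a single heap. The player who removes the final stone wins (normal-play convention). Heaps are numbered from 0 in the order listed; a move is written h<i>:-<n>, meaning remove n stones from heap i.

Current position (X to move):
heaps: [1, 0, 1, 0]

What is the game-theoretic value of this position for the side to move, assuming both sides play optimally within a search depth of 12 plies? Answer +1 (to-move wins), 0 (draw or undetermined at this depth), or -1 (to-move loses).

value((1,0,1,0), X) = -1

p1 X@[(1,0,1,0)]: h0:-1[(0,0,1,0)]-1* h2:-1[(1,0,0,0)]-1
p2 O@[(0,0,1,0)]: h2:-1[(0,0,0,0)]+1*
p3 X@[(0,0,0,0)] terminal -1; root [(1,0,1,0)] d12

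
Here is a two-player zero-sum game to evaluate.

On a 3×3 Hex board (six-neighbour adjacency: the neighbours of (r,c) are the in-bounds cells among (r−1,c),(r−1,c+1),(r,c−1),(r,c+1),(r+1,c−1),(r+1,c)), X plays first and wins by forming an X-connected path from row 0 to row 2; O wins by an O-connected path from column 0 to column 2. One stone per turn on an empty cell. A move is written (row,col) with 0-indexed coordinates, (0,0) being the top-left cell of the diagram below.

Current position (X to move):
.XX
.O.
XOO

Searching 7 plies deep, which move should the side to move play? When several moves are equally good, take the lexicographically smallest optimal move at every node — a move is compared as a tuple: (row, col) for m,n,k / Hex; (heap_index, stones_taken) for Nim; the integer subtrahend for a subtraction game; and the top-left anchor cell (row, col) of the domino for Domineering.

[.XX/.O./XOO] X move#1: (0,0):-1/XXX/.O./XOO, (1,0):+1/.XX/XO./XOO*, (1,2):-1/.XX/.OX/XOO
[.XX/XO./XOO] end (terminal -1, O#2); searched .XX/.O./XOO to 7

X's best at [.XX/.O./XOO]: (1,0)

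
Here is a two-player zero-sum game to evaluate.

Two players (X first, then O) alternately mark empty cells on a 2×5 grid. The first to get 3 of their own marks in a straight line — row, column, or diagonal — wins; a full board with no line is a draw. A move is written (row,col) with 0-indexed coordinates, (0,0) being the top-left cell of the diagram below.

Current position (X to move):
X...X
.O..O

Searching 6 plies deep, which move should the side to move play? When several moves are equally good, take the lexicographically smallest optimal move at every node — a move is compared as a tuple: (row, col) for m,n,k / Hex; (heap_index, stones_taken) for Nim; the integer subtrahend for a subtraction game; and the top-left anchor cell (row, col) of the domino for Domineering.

[X...X/.O..O] X move#1: (0,1):+0/XX..X/.O..O, (0,2):+1/X.X.X/.O..O*, (0,3):+0/X..XX/.O..O, (1,0):+0/X...X/XO..O, (1,2):+0/X...X/.OX.O, (1,3):+0/X...X/.O.XO
[X.X.X/.O..O] O move#2: (0,1):-1/XOX.X/.O..O*, (0,3):-1/X.XOX/.O..O, (1,0):-1/X.X.X/OO..O, (1,2):-1/X.X.X/.OO.O, (1,3):-1/X.X.X/.O.OO
[XOX.X/.O..O] X move#3: (0,3):+1/XOXXX/.O..O*, (1,0):+0/XOX.X/XO..O, (1,2):+0/XOX.X/.OX.O, (1,3):+0/XOX.X/.O.XO
[XOXXX/.O..O] end (terminal -1, O#4); searched X...X/.O..O to 6

X's best at [X...X/.O..O]: (0,2)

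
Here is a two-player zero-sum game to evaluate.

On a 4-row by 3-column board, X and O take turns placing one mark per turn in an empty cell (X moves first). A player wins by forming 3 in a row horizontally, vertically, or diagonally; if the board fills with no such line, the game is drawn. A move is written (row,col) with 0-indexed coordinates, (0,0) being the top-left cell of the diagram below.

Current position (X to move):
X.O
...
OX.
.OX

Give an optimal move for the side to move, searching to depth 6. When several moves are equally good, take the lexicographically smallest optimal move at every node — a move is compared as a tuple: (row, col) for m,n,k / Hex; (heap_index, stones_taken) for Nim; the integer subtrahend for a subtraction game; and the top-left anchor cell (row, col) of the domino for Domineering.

[X.O/.../OX./.OX] X move#1: (0,1):-1/XXO/.../OX./.OX, (1,0):+1/X.O/X../OX./.OX*, (1,1):+1/X.O/.X./OX./.OX, (1,2):-1/X.O/..X/OX./.OX, (2,2):-1/X.O/.../OXX/.OX, (3,0):-1/X.O/.../OX./XOX
[X.O/X../OX./.OX] end (terminal -1, O#2); searched X.O/.../OX./.OX to 6

X's best at [X.O/.../OX./.OX]: (1,0)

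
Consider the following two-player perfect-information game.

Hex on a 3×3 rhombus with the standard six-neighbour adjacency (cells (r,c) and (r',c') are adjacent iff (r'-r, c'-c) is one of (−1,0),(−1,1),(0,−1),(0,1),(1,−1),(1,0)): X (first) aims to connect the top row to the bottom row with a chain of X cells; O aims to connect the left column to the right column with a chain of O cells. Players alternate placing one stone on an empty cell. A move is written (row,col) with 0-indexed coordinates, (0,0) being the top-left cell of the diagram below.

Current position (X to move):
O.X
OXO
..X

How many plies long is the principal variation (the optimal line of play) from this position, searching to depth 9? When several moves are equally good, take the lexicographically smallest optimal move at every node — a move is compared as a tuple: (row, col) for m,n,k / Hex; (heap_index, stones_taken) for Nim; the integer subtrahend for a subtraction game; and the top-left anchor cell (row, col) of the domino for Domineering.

PV length from [O.X/OXO/..X]: 3 plies

[O.X/OXO/..X] X move#1: (0,1):+1/OXX/OXO/..X*, (2,0):+1/O.X/OXO/X.X, (2,1):+1/O.X/OXO/.XX
[OXX/OXO/..X] O move#2: (2,0):-1/OXX/OXO/O.X*, (2,1):-1/OXX/OXO/.OX
[OXX/OXO/O.X] X move#3: (2,1):+1/OXX/OXO/OXX*
[OXX/OXO/OXX] end (terminal -1, O#4); searched O.X/OXO/..X to 9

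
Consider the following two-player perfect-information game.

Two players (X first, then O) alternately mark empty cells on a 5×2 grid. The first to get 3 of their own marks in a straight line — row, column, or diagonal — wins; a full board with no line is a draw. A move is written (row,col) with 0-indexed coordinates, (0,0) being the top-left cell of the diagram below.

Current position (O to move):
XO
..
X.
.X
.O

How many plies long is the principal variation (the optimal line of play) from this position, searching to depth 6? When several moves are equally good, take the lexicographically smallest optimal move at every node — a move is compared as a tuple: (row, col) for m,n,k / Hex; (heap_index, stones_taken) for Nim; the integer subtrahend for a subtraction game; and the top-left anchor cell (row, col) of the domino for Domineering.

PV length from [XO/../X./.X/.O]: 5 plies

[XO/../X./.X/.O] O move#1: (1,0):+0/XO/O./X./.X/.O*, (1,1):-1/XO/.O/X./.X/.O, (2,1):-1/XO/../XO/.X/.O, (3,0):-1/XO/../X./OX/.O, (4,0):-1/XO/../X./.X/OO
[XO/O./X./.X/.O] X move#2: (1,1):+0/XO/OX/X./.X/.O*, (2,1):+0/XO/O./XX/.X/.O, (3,0):+0/XO/O./X./XX/.O, (4,0):+0/XO/O./X./.X/XO
[XO/OX/X./.X/.O] O move#3: (2,1):+0/XO/OX/XO/.X/.O*, (3,0):-1/XO/OX/X./OX/.O, (4,0):-1/XO/OX/X./.X/OO
[XO/OX/XO/.X/.O] X move#4: (3,0):+0/XO/OX/XO/XX/.O*, (4,0):+0/XO/OX/XO/.X/XO
[XO/OX/XO/XX/.O] O move#5: (4,0):+0/XO/OX/XO/XX/OO*
[XO/OX/XO/XX/OO] end (terminal +0, X#6); searched XO/../X./.X/.O to 6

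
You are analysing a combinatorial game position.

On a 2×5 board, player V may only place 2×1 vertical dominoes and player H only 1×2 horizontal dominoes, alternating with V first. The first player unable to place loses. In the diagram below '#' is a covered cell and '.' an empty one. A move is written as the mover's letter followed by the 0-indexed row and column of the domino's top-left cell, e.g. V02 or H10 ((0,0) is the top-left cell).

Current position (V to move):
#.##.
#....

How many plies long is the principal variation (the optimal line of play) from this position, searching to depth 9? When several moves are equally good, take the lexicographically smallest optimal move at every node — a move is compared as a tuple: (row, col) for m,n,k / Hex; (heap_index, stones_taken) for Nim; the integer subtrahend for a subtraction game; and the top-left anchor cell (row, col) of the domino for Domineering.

PV length from [#.##./#....]: 2 plies

ply 1, V at #.##./#.... | V01=-1→####./##...*; V04=-1→#.###/#...#
ply 2, H at ####./##... | H12=-1→####./####.; H13=+1→####./##.##*
ply 3: ####./##.## is terminal -1 (V); from #.##./#.... depth 9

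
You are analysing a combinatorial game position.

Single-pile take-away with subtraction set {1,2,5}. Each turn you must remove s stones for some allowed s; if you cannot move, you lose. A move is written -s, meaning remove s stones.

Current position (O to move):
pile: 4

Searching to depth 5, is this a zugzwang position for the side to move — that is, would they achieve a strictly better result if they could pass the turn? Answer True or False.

zugzwang(4, O) = False

[4] O move#1: -1:+1/3*, -2:-1/2
[3] X move#2: -1:-1/2*, -2:-1/1
[2] O move#3: -1:-1/1, -2:+1/0*
[0] end (terminal -1, X#4); searched 4 to 5
suppose O passes — search the same position with X to move:
pass> [4] X move#1: -1:+1/3*, -2:-1/2
pass> [3] O move#2: -1:-1/2*, -2:-1/1
pass> [2] X move#3: -1:-1/1, -2:+1/0*
pass> [0] end (terminal -1, O#4); searched 4 to 5
for O: play +1, pass -1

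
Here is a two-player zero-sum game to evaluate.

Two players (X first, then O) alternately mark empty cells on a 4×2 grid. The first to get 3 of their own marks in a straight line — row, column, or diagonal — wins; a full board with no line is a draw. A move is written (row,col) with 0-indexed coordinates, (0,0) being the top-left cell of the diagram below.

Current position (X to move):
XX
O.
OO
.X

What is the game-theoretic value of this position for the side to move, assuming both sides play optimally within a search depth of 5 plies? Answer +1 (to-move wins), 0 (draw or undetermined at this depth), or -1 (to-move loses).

value(XX/O./OO/.X, X) = 0

p1 X@[XX/O./OO/.X]: (1,1)[XX/OX/OO/.X]-1 (3,0)[XX/O./OO/XX]+0*
p2 O@[XX/O./OO/XX]: (1,1)[XX/OO/OO/XX]+0*
p3 X@[XX/OO/OO/XX] terminal +0; root [XX/O./OO/.X] d5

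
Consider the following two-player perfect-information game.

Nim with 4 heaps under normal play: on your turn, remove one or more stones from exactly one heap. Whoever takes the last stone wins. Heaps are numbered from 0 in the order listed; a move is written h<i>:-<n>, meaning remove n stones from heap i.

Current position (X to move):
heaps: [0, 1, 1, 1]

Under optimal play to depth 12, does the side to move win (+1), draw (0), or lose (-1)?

value((0,1,1,1), X) = +1

[(0,1,1,1)] X move#1: h1:-1:+1/(0,0,1,1)*, h2:-1:+1/(0,1,0,1), h3:-1:+1/(0,1,1,0)
[(0,0,1,1)] O move#2: h2:-1:-1/(0,0,0,1)*, h3:-1:-1/(0,0,1,0)
[(0,0,0,1)] X move#3: h3:-1:+1/(0,0,0,0)*
[(0,0,0,0)] end (terminal -1, O#4); searched (0,1,1,1) to 12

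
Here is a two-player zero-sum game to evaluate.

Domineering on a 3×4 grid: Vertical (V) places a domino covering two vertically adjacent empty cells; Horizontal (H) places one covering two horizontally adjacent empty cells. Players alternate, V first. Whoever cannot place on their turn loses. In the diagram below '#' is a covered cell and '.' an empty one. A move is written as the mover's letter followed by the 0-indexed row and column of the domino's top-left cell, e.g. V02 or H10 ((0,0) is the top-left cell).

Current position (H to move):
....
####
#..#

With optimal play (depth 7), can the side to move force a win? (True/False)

ply 1, H at ..../####/#..# | H00=+1→##../####/#..#*; H01=+1→.##./####/#..#; H02=+1→..##/####/#..#; H21=+1→..../####/####
ply 2: ##../####/#..# is terminal -1 (V); from ..../####/#..# depth 7

H winning at [..../####/#..#]: True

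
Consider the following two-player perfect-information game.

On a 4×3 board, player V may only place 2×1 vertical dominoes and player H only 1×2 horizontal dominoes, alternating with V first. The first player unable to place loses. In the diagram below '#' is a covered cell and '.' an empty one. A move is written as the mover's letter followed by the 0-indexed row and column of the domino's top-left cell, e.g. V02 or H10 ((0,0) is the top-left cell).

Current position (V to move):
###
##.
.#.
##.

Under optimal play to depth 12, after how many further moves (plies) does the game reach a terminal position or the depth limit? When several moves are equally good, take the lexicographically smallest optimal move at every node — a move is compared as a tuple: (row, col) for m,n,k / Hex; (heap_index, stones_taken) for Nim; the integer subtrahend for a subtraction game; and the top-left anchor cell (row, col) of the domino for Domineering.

PV length from [###/##./.#./##.]: 1 ply

p1 V@[###/##./.#./##.]: V12[###/###/.##/##.]+1* V22[###/##./.##/###]+1
p2 H@[###/###/.##/##.] terminal -1; root [###/##./.#./##.] d12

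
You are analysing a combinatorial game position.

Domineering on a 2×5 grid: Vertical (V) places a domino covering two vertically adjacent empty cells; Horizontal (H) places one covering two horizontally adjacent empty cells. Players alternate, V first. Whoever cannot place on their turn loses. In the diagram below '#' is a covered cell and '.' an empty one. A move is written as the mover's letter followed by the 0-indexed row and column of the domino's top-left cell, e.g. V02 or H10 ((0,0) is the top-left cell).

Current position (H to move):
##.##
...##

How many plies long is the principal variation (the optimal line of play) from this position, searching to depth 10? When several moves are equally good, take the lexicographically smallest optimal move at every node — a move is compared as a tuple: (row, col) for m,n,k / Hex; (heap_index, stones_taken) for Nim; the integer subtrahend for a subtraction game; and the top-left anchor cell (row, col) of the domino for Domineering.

PV length from [##.##/...##]: 1 ply

ply 1, H at ##.##/...## | H10=-1→##.##/##.##; H11=+1→##.##/.####*
ply 2: ##.##/.#### is terminal -1 (V); from ##.##/...## depth 10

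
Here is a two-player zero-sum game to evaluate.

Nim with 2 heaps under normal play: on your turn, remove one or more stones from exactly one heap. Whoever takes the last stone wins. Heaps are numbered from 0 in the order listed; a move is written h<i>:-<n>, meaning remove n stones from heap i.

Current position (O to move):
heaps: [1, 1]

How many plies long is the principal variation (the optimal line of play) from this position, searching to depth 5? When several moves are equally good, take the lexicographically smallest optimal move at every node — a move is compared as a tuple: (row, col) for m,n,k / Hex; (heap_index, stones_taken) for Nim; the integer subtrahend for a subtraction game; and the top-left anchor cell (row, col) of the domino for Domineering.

[(1,1)] O move#1: h0:-1:-1/(0,1)*, h1:-1:-1/(1,0)
[(0,1)] X move#2: h1:-1:+1/(0,0)*
[(0,0)] end (terminal -1, O#3); searched (1,1) to 5

PV length from [(1,1)]: 2 plies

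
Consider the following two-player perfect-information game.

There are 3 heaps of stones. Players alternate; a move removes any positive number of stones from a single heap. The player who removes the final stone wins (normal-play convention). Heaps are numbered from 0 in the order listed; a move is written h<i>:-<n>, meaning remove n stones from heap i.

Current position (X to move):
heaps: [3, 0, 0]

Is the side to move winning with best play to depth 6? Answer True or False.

ply 1, X at (3,0,0) | h0:-1=-1→(2,0,0); h0:-2=-1→(1,0,0); h0:-3=+1→(0,0,0)*
ply 2: (0,0,0) is terminal -1 (O); from (3,0,0) depth 6

X winning at [(3,0,0)]: True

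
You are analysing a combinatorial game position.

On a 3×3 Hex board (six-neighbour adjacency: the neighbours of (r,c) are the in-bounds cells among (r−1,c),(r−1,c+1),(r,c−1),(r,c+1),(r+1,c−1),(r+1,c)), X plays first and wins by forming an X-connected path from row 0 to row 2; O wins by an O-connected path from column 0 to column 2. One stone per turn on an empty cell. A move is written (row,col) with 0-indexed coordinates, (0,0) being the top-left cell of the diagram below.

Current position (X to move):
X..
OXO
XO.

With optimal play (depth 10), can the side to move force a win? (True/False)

p1 X@[X../OXO/XO.]: (0,1)[XX./OXO/XO.]+1* (0,2)[X.X/OXO/XO.]+1 (2,2)[X../OXO/XOX]+1
p2 O@[XX./OXO/XO.] terminal -1; root [X../OXO/XO.] d10

X winning at [X../OXO/XO.]: True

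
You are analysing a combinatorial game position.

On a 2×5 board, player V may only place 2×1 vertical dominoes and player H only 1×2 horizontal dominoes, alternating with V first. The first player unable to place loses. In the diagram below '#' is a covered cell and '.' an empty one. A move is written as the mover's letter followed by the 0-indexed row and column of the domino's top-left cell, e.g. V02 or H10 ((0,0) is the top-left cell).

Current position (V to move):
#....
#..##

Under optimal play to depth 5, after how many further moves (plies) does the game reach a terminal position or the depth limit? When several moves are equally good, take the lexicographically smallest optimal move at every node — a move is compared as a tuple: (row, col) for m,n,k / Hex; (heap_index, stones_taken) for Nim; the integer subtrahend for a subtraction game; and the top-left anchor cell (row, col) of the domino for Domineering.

[#..../#..##] V move#1: V01:-1/##.../##.##, V02:+1/#.#../#.###*
[#.#../#.###] H move#2: H03:-1/#.###/#.###*
[#.###/#.###] V move#3: V01:+1/#####/#####*
[#####/#####] end (terminal -1, H#4); searched #..../#..## to 5

PV length from [#..../#..##]: 3 plies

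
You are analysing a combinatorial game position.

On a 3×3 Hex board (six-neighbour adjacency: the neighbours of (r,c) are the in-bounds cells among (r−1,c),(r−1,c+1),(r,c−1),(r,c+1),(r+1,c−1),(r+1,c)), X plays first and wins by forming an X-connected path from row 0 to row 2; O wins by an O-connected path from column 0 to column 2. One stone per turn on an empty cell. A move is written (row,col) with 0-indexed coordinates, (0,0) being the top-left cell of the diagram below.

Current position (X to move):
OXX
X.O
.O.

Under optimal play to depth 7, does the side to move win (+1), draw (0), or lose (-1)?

value(OXX/X.O/.O., X) = +1

p1 X@[OXX/X.O/.O.]: (1,1)[OXX/XXO/.O.]-1 (2,0)[OXX/X.O/XO.]+1* (2,2)[OXX/X.O/.OX]-1
p2 O@[OXX/X.O/XO.] terminal -1; root [OXX/X.O/.O.] d7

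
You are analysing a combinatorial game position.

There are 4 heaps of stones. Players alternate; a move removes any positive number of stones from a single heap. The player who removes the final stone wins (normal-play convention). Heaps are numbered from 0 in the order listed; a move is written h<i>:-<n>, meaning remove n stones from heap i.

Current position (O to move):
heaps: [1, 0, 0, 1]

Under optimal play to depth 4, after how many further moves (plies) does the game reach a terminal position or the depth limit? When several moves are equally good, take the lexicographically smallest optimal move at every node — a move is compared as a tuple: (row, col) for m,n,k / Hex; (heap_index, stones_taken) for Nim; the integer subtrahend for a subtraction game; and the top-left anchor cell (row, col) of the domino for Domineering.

[(1,0,0,1)] O move#1: h0:-1:-1/(0,0,0,1)*, h3:-1:-1/(1,0,0,0)
[(0,0,0,1)] X move#2: h3:-1:+1/(0,0,0,0)*
[(0,0,0,0)] end (terminal -1, O#3); searched (1,0,0,1) to 4

PV length from [(1,0,0,1)]: 2 plies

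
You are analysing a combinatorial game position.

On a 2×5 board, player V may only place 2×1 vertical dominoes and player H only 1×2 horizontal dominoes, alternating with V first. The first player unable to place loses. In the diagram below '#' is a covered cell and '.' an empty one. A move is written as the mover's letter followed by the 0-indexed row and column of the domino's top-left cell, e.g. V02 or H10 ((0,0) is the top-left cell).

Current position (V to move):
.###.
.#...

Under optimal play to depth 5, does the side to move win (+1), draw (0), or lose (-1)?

value(.###./.#..., V) = +1

ply 1, V at .###./.#... | V00=-1→####./##...; V04=+1→.####/.#..#*
ply 2, H at .####/.#..# | H12=-1→.####/.####*
ply 3, V at .####/.#### | V00=+1→#####/#####*
ply 4: #####/##### is terminal -1 (H); from .###./.#... depth 5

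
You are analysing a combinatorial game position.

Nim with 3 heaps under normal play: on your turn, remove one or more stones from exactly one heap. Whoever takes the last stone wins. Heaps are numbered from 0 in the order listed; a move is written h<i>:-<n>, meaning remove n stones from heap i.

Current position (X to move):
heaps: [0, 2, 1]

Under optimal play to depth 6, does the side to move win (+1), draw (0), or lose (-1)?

value((0,2,1), X) = +1

p1 X@[(0,2,1)]: h1:-1[(0,1,1)]+1* h1:-2[(0,0,1)]-1 h2:-1[(0,2,0)]-1
p2 O@[(0,1,1)]: h1:-1[(0,0,1)]-1* h2:-1[(0,1,0)]-1
p3 X@[(0,0,1)]: h2:-1[(0,0,0)]+1*
p4 O@[(0,0,0)] terminal -1; root [(0,2,1)] d6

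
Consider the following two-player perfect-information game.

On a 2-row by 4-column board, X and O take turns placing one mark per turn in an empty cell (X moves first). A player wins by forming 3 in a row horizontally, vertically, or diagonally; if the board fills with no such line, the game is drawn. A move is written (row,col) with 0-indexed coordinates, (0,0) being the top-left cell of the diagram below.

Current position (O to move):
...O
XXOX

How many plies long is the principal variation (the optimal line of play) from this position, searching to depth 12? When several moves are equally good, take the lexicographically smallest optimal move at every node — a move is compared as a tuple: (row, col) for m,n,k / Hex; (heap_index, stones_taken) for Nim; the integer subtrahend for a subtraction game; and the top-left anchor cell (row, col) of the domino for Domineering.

PV length from [...O/XXOX]: 3 plies

[...O/XXOX] O move#1: (0,0):+0/O..O/XXOX*, (0,1):+0/.O.O/XXOX, (0,2):+0/..OO/XXOX
[O..O/XXOX] X move#2: (0,1):+0/OX.O/XXOX*, (0,2):+0/O.XO/XXOX
[OX.O/XXOX] O move#3: (0,2):+0/OXOO/XXOX*
[OXOO/XXOX] end (terminal +0, X#4); searched ...O/XXOX to 12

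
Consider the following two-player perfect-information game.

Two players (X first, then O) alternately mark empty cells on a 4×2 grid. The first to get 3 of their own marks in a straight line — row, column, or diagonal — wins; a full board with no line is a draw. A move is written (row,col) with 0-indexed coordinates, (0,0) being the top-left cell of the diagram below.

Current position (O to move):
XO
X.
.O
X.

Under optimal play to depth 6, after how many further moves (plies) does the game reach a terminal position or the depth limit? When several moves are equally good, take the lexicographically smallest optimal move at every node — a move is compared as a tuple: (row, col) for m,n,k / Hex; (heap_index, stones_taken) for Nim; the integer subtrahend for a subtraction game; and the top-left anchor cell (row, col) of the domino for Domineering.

ply 1, O at XO/X./.O/X. | (1,1)=+1→XO/XO/.O/X.*; (2,0)=+0→XO/X./OO/X.; (3,1)=-1→XO/X./.O/XO
ply 2: XO/XO/.O/X. is terminal -1 (X); from XO/X./.O/X. depth 6

PV length from [XO/X./.O/X.]: 1 ply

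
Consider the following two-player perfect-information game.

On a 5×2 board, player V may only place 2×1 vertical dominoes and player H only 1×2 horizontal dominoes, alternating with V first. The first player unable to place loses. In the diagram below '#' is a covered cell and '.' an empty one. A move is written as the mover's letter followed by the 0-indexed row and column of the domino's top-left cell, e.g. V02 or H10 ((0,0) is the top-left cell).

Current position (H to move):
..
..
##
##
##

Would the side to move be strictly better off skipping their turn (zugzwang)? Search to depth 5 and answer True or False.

zugzwang(../../##/##/##, H) = False

ply 1, H at ../../##/##/## | H00=+1→##/../##/##/##*; H10=+1→../##/##/##/##
ply 2: ##/../##/##/## is terminal -1 (V); from ../../##/##/## depth 5
pass branch (V moves first from the same position):
  | ply 1, V at ../../##/##/## | V00=+1→#./#./##/##/##*; V01=+1→.#/.#/##/##/##
  | ply 2: #./#./##/##/## is terminal -1 (H); from ../../##/##/## depth 5
H moving scores +1; H passing scores -1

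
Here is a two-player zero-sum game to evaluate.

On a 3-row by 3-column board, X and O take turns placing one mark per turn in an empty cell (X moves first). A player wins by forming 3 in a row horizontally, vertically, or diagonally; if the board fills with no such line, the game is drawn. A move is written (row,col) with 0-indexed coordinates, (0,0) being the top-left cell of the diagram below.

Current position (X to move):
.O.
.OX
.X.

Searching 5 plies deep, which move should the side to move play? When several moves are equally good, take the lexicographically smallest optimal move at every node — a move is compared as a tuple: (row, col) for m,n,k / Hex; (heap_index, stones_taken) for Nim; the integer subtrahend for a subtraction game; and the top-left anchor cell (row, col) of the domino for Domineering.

X's best at [.O./.OX/.X.]: (2,2)

p1 X@[.O./.OX/.X.]: (0,0)[XO./.OX/.X.]+0 (0,2)[.OX/.OX/.X.]+0 (1,0)[.O./XOX/.X.]-1 (2,0)[.O./.OX/XX.]+0 (2,2)[.O./.OX/.XX]+1*
p2 O@[.O./.OX/.XX]: (0,0)[OO./.OX/.XX]-1* (0,2)[.OO/.OX/.XX]-1 (1,0)[.O./OOX/.XX]-1 (2,0)[.O./.OX/OXX]-1
p3 X@[OO./.OX/.XX]: (0,2)[OOX/.OX/.XX]+1* (1,0)[OO./XOX/.XX]-1 (2,0)[OO./.OX/XXX]+1
p4 O@[OOX/.OX/.XX] terminal -1; root [.O./.OX/.X.] d5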